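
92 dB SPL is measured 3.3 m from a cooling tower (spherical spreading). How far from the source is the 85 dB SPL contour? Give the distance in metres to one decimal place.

7.4 m

For a point source L₁ − L₂ = 20·log₁₀(r₂/r₁), so r₂ = r₁·10^((L₁−L₂)/20).
r₂ = 3.3·10^((92−85)/20) = 3.3·10^(7.0/20) = 7.39 m.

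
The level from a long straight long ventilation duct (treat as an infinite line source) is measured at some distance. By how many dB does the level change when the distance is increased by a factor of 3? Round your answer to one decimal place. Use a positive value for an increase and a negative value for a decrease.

-4.8 dB

Line-source spreading: ΔL = −10·log₁₀(r₂/r₁).
ΔL = −10·log₁₀(3) = -4.77 dB.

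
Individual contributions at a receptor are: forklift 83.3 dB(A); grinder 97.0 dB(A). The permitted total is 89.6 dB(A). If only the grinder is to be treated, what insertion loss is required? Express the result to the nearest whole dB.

9 dB

Fixed contribution from the other source: Σ 10^(L/10) = 10^(83.3/10) = 2.138e+08 (83.30 dB(A)).
To meet 89.6 dB(A) overall, the treated grinder may contribute at most 10^(89.6/10) − 2.138e+08 = 6.982e+08, i.e. 88.44 dB(A).
Required insertion loss = 97.0 − 88.44 = 8.56 dB.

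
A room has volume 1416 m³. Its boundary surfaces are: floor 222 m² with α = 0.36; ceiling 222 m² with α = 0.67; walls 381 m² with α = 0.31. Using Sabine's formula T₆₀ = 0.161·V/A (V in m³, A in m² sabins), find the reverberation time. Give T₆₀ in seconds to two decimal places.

Summing Sᵢαᵢ: 222·0.36 + 222·0.67 + 381·0.31 = 346.77 m².
T₆₀ = 0.161·V/A = 0.161·1416/346.77 = 0.657 s.

0.66 s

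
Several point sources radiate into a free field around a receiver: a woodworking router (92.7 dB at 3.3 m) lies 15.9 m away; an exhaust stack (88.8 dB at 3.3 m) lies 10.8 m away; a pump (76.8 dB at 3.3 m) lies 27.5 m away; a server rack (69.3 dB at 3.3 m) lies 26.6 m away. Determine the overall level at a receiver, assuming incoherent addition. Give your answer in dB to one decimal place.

Propagate each source to the receiver with L = L_ref − 20·log₁₀(r/r_ref), then add intensities.
woodworking router: 92.7 − 20·log₁₀(15.9/3.3) = 92.7 − 13.66 = 79.04 dB.
exhaust stack: 88.8 − 20·log₁₀(10.8/3.3) = 88.8 − 10.30 = 78.50 dB.
pump: 76.8 − 20·log₁₀(27.5/3.3) = 76.8 − 18.42 = 58.38 dB.
server rack: 69.3 − 20·log₁₀(26.6/3.3) = 69.3 − 18.13 = 51.17 dB.
Σ 10^(L/10) = 1.519e+08 → L_total = 10·log₁₀(1.519e+08) = 81.81 dB.

81.8 dB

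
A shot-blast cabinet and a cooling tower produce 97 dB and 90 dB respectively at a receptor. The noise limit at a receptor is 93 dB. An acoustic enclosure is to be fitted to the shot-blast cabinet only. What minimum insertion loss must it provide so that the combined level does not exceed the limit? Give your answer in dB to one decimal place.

7.0 dB

Everything except the shot-blast cabinet sums to 10^(90/10) = 1.000e+09 in linear terms, 90.00 dB.
The limit corresponds to 10^(93/10) = 1.995e+09; subtracting the fixed part leaves 9.953e+08 for the shot-blast cabinet, i.e. 89.98 dB.
So the shot-blast cabinet must be reduced from 97 to 89.98 dB: IL = 7.02 dB.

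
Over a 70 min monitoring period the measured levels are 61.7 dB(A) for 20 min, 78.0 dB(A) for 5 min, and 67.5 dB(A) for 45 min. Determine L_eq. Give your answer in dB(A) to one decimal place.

69.3 dB(A)

The energy average is taken in the linear domain: L_eq = 10·log₁₀[(Σ tᵢ·10^(Lᵢ/10))/T], T = 70 min.
Σ tᵢ·10^(Lᵢ/10) = 20·10^(61.7/10) + 5·10^(78.0/10) + 45·10^(67.5/10) = 5.981e+08.
L_eq = 10·log₁₀(5.981e+08/70) = 69.32 dB(A).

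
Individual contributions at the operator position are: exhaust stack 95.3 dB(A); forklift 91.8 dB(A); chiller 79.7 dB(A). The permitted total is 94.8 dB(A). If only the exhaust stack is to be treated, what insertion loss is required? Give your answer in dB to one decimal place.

Everything except the exhaust stack sums to 10^(91.8/10) + 10^(79.7/10) = 1.607e+09 in linear terms, 92.06 dB(A).
To meet 94.8 dB(A) overall, the treated exhaust stack may contribute at most 10^(94.8/10) − 1.607e+09 = 1.413e+09, i.e. 91.50 dB(A).
So the exhaust stack must be reduced from 95.3 to 91.50 dB(A): IL = 3.80 dB.

3.8 dB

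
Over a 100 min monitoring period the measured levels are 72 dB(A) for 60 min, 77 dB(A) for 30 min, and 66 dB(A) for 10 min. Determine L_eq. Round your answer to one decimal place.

L_eq = 10·log₁₀[(1/T)·Σ tᵢ·10^(Lᵢ/10)] with T = 100 min.
Σ tᵢ·10^(Lᵢ/10) = 60·10^(72/10) + 30·10^(77/10) + 10·10^(66/10) = 2.494e+09.
L_eq = 10·log₁₀(2.494e+09/100) = 73.97 dB(A).

74.0 dB(A)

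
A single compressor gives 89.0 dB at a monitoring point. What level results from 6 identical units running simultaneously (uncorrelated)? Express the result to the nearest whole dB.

L_total = L₁ + 10·log₁₀ N for N identical incoherent sources.
L_total = 89.0 + 10·log₁₀(6) = 89.0 + 7.782 = 96.78 dB.

97 dB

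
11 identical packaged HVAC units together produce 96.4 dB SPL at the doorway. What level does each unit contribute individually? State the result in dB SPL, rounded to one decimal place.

Dividing the total intensity by 11 lowers the level by 10·log₁₀ 11 = 10.414 dB: L₁ = 96.4 − 10.414.

86.0 dB SPL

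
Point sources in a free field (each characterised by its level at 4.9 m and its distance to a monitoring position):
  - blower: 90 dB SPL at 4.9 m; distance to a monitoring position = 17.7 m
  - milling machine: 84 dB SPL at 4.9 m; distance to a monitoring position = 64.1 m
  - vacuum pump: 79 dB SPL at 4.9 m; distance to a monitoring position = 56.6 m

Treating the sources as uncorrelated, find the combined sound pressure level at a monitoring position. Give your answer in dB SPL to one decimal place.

79.0 dB SPL

First find each source's level at the receiver (point-source: −20·log₁₀(r/r_ref)), then combine on an intensity basis.
blower: 90 − 20·log₁₀(17.7/4.9) = 90 − 11.16 = 78.84 dB SPL.
milling machine: 84 − 20·log₁₀(64.1/4.9) = 84 − 22.33 = 61.67 dB SPL.
vacuum pump: 79 − 20·log₁₀(56.6/4.9) = 79 − 21.25 = 57.75 dB SPL.
Σ 10^(L/10) = 7.870e+07 → L_total = 10·log₁₀(7.870e+07) = 78.96 dB SPL.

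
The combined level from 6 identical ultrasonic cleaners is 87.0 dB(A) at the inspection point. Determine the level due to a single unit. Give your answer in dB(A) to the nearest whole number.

79 dB(A)

6 equal contributions raise the level by 10·log₁₀ 6 = 7.782 dB, so each unit alone gives 87.0 − 7.782.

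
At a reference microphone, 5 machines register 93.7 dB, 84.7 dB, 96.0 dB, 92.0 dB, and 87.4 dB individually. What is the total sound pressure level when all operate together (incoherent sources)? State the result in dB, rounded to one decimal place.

For uncorrelated sources the intensities add, so convert each level to linear form, sum, and take 10·log₁₀ of the total.
Σ 10^(L/10) = 10^(93.7/10) + 10^(84.7/10) + 10^(96.0/10) + 10^(92.0/10) + 10^(87.4/10) = 8.755e+09.
L_total = 10·log₁₀(8.755e+09) = 99.42 dB.

99.4 dB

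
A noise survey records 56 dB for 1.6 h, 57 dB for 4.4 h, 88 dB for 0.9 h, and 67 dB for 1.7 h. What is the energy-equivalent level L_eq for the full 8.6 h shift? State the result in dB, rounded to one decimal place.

L_eq = 10·log₁₀[(1/T)·Σ tᵢ·10^(Lᵢ/10)] with T = 8.6 h.
Σ tᵢ·10^(Lᵢ/10) = 1.6·10^(56/10) + 4.4·10^(57/10) + 0.9·10^(88/10) + 1.7·10^(67/10) = 5.792e+08.
L_eq = 10·log₁₀(5.792e+08/8.6) = 78.28 dB.

78.3 dB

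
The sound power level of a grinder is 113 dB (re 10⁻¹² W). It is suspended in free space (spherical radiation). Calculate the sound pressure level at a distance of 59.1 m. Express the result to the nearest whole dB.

L_p = L_w − 10·log₁₀(4π·r²) with r = 59.1 m.
4π·r² = 4.389e+04 m², 10·log₁₀ of that is 46.424 dB.
L_p = 113 − 46.424 = 66.58 dB.

67 dB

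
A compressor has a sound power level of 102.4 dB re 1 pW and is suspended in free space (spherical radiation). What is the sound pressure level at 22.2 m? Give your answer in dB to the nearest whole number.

The power spreads over a sphere of area 4π·r², so L_p = L_w − 10·log₁₀(4π·r²).
4π·r² = 6193 m², 10·log₁₀ of that is 37.919 dB.
L_p = 102.4 − 37.919 = 64.48 dB.

64 dB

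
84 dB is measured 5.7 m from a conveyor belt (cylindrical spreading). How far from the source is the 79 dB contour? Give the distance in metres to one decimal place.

18.0 m

For a line source L₁ − L₂ = 10·log₁₀(r₂/r₁), so r₂ = r₁·10^((L₁−L₂)/10).
r₂ = 5.7·10^((84−79)/10) = 5.7·10^(5.0/10) = 18.02 m.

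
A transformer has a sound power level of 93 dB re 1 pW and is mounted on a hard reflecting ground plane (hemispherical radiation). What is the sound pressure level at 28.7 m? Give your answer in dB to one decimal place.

55.9 dB

Free-field hemispherical radiation: L_p = L_w − 10·log₁₀(2π·r²), r = 28.7 m.
2π·r² = 5175 m², 10·log₁₀ of that is 37.139 dB.
L_p = 93 − 37.139 = 55.86 dB.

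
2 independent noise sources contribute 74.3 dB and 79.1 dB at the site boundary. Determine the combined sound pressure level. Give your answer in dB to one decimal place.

80.3 dB

For uncorrelated sources the intensities add, so convert each level to linear form, sum, and take 10·log₁₀ of the total.
Σ 10^(L/10) = 10^(74.3/10) + 10^(79.1/10) = 1.082e+08.
L_total = 10·log₁₀(1.082e+08) = 80.34 dB.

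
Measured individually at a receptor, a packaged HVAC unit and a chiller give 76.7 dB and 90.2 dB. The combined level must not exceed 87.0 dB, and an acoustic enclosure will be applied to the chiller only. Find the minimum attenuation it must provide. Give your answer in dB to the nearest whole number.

4 dB

Everything except the chiller sums to 10^(76.7/10) = 4.677e+07 in linear terms, 76.70 dB.
The limit corresponds to 10^(87.0/10) = 5.012e+08; subtracting the fixed part leaves 4.544e+08 for the chiller, i.e. 86.57 dB.
So the chiller must be reduced from 90.2 to 86.57 dB: IL = 3.63 dB.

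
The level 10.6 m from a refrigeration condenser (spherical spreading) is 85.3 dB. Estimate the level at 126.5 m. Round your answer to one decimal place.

63.8 dB

For a point source, L₂ = L₁ − 20·log₁₀(r₂/r₁).
L₂ = 85.3 − 20·log₁₀(126.5/10.6) = 85.3 − 21.536 = 63.76 dB.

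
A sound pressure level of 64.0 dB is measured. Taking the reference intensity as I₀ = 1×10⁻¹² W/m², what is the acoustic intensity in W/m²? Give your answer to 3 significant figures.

I/I₀ = 10^(64.0/10) = 2.512e+06, so I = 2.512e+06 × 10⁻¹² W/m².

2.51e-06 W/m²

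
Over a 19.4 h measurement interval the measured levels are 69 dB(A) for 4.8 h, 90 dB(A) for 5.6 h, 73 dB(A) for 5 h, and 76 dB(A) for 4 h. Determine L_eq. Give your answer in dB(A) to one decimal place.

L_eq = 10·log₁₀[(1/T)·Σ tᵢ·10^(Lᵢ/10)] with T = 19.4 h.
Σ tᵢ·10^(Lᵢ/10) = 4.8·10^(69/10) + 5.6·10^(90/10) + 5·10^(73/10) + 4·10^(76/10) = 5.897e+09.
L_eq = 10·log₁₀(5.897e+09/19.4) = 84.83 dB(A).

84.8 dB(A)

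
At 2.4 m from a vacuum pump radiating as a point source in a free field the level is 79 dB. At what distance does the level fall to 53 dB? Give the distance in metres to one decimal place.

47.9 m

The 26.0 dB drop corresponds to a distance ratio of 10^(26.0/20) for a point source.
r₂ = 2.4·10^((79−53)/20) = 2.4·10^(26.0/20) = 47.89 m.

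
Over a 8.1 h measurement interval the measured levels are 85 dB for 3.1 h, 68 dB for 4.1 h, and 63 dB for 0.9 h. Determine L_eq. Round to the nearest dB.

Weight each interval's intensity by its duration and average over T = 8.1 h:
Σ tᵢ·10^(Lᵢ/10) = 3.1·10^(85/10) + 4.1·10^(68/10) + 0.9·10^(63/10) = 1.008e+09.
L_eq = 10·log₁₀(1.008e+09/8.1) = 80.95 dB.

81 dB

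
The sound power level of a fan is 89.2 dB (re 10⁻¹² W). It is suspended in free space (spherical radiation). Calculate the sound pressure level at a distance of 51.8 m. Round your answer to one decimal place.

L_p = L_w − 10·log₁₀(4π·r²) with r = 51.8 m.
4π·r² = 3.372e+04 m², 10·log₁₀ of that is 45.279 dB.
L_p = 89.2 − 45.279 = 43.92 dB.

43.9 dB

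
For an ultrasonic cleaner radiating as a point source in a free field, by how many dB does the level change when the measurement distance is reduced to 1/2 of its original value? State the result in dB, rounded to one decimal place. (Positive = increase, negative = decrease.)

Point-source spreading: ΔL = −20·log₁₀(r₂/r₁).
ΔL = −20·log₁₀(0.5) = +6.02 dB.

+6.0 dB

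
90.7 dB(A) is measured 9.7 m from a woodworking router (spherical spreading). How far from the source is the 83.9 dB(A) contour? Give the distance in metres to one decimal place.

Point-source spreading drops the level by 20·log₁₀(r₂/r₁); inverting, r₂/r₁ = 10^(ΔL/20).
r₂ = 9.7·10^((90.7−83.9)/20) = 9.7·10^(6.8/20) = 21.22 m.

21.2 m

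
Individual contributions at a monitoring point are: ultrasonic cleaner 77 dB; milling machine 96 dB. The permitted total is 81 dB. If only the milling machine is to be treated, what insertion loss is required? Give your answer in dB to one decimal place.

17.2 dB

Everything except the milling machine sums to 10^(77/10) = 5.012e+07 in linear terms, 77.00 dB.
The limit corresponds to 10^(81/10) = 1.259e+08; subtracting the fixed part leaves 7.577e+07 for the milling machine, i.e. 78.80 dB.
So the milling machine must be reduced from 96 to 78.80 dB: IL = 17.20 dB.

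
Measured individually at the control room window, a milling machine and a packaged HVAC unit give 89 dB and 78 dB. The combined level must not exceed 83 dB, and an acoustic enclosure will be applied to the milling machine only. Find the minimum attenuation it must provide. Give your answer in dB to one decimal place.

7.7 dB

Everything except the milling machine sums to 10^(78/10) = 6.310e+07 in linear terms, 78.00 dB.
To meet 83 dB overall, the treated milling machine may contribute at most 10^(83/10) − 6.310e+07 = 1.364e+08, i.e. 81.35 dB.
Required insertion loss = 89 − 81.35 = 7.65 dB.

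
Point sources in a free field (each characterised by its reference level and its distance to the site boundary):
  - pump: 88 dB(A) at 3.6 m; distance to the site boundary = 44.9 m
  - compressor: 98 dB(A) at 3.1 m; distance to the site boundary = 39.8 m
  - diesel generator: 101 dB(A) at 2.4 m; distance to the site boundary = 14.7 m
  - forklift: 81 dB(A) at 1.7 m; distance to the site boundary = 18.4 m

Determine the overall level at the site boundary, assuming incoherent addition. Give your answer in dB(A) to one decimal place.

First find each source's level at the receiver (point-source: −20·log₁₀(r/r_ref)), then combine on an intensity basis.
pump: 88 − 20·log₁₀(44.9/3.6) = 88 − 21.92 = 66.08 dB(A).
compressor: 98 − 20·log₁₀(39.8/3.1) = 98 − 22.17 = 75.83 dB(A).
diesel generator: 101 − 20·log₁₀(14.7/2.4) = 101 − 15.74 = 85.26 dB(A).
forklift: 81 − 20·log₁₀(18.4/1.7) = 81 − 20.69 = 60.31 dB(A).
Σ 10^(L/10) = 3.790e+08 → L_total = 10·log₁₀(3.790e+08) = 85.79 dB(A).

85.8 dB(A)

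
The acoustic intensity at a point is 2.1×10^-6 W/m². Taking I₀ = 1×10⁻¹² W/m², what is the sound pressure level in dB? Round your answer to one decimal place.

63.2 dB

Dividing by I₀ shifts the exponent by 12: I/I₀ = 2.1×10^6.
L = 10·(0.3222 + 6) = 63.22 dB.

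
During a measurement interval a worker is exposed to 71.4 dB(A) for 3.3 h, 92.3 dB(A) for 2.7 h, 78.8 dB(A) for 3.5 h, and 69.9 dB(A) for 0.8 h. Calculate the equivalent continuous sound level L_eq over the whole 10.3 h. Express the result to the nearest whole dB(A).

The energy average is taken in the linear domain: L_eq = 10·log₁₀[(Σ tᵢ·10^(Lᵢ/10))/T], T = 10.3 h.
Σ tᵢ·10^(Lᵢ/10) = 3.3·10^(71.4/10) + 2.7·10^(92.3/10) + 3.5·10^(78.8/10) + 0.8·10^(69.9/10) = 4.904e+09.
L_eq = 10·log₁₀(4.904e+09/10.3) = 86.78 dB(A).

87 dB(A)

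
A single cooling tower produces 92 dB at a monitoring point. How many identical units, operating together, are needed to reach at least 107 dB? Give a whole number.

32

Need L₁ + 10·log₁₀ N ≥ 107, i.e. log₁₀ N ≥ 1.50.
N ≥ 10^(15.0/10) = 31.623, so N = 32.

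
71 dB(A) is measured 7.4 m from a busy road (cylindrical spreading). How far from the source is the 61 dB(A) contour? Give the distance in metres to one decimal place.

74.0 m

Line-source spreading drops the level by 10·log₁₀(r₂/r₁); inverting, r₂/r₁ = 10^(ΔL/10).
r₂ = 7.4·10^((71−61)/10) = 7.4·10^(10.0/10) = 74.00 m.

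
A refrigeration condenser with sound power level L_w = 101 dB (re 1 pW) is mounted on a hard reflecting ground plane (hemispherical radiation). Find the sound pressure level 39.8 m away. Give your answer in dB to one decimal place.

61.0 dB

Free-field hemispherical radiation: L_p = L_w − 10·log₁₀(2π·r²), r = 39.8 m.
2π·r² = 9953 m², 10·log₁₀ of that is 39.979 dB.
L_p = 101 − 39.979 = 61.02 dB.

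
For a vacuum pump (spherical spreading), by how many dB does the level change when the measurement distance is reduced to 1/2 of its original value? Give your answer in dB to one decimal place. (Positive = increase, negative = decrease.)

Point-source spreading: ΔL = −20·log₁₀(r₂/r₁).
ΔL = −20·log₁₀(0.5) = +6.02 dB.

+6.0 dB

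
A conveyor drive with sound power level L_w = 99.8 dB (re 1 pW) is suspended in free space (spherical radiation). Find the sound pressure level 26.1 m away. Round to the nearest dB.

60 dB

L_p = L_w − 10·log₁₀(4π·r²) with r = 26.1 m.
4π·r² = 8560 m², 10·log₁₀ of that is 39.325 dB.
L_p = 99.8 − 39.325 = 60.48 dB.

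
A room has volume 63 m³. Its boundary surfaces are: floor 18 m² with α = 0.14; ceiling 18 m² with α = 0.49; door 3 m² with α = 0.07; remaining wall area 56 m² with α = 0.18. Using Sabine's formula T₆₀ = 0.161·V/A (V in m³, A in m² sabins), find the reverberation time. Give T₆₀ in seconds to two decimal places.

Summing Sᵢαᵢ: 18·0.14 + 18·0.49 + 3·0.07 + 56·0.18 = 21.63 m².
T₆₀ = 0.161·V/A = 0.161·63/21.63 = 0.469 s.

0.47 s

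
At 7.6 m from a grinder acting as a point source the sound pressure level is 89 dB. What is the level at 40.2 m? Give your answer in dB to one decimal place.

Point-source attenuation: ΔL = 20·log₁₀(r₂/r₁) = 20·log₁₀(40.2/7.6) = 14.468 dB.
L₂ = 89 − 20·log₁₀(40.2/7.6) = 89 − 14.468 = 74.53 dB.

74.5 dB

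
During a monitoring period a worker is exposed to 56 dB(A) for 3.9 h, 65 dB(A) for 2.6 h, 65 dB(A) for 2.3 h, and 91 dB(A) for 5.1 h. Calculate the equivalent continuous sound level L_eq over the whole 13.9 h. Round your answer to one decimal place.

Weight each interval's intensity by its duration and average over T = 13.9 h:
Σ tᵢ·10^(Lᵢ/10) = 3.9·10^(56/10) + 2.6·10^(65/10) + 2.3·10^(65/10) + 5.1·10^(91/10) = 6.438e+09.
L_eq = 10·log₁₀(6.438e+09/13.9) = 86.66 dB(A).

86.7 dB(A)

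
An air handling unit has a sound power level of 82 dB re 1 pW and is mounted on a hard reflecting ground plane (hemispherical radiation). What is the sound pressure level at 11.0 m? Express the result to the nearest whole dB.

The power spreads over a hemisphere of area 2π·r², so L_p = L_w − 10·log₁₀(2π·r²).
2π·r² = 760.3 m², 10·log₁₀ of that is 28.810 dB.
L_p = 82 − 28.810 = 53.19 dB.

53 dB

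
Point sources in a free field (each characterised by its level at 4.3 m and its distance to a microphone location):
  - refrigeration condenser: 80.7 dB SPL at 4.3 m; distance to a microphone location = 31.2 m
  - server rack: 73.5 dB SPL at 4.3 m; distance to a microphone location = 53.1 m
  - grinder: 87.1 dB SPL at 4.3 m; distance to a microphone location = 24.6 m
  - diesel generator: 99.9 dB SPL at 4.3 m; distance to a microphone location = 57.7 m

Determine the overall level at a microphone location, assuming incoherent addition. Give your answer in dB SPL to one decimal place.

78.6 dB SPL

Propagate each source to the receiver with L = L_ref − 20·log₁₀(r/r_ref), then add intensities.
refrigeration condenser: 80.7 − 20·log₁₀(31.2/4.3) = 80.7 − 17.21 = 63.49 dB SPL.
server rack: 73.5 − 20·log₁₀(53.1/4.3) = 73.5 − 21.83 = 51.67 dB SPL.
grinder: 87.1 − 20·log₁₀(24.6/4.3) = 87.1 − 15.15 = 71.95 dB SPL.
diesel generator: 99.9 − 20·log₁₀(57.7/4.3) = 99.9 − 22.55 = 77.35 dB SPL.
Σ 10^(L/10) = 7.232e+07 → L_total = 10·log₁₀(7.232e+07) = 78.59 dB SPL.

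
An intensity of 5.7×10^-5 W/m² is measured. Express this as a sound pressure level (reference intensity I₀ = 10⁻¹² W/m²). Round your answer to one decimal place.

77.6 dB

Dividing by I₀ shifts the exponent by 12: I/I₀ = 5.7×10^7.
L = 10·(0.7559 + 7) = 77.56 dB.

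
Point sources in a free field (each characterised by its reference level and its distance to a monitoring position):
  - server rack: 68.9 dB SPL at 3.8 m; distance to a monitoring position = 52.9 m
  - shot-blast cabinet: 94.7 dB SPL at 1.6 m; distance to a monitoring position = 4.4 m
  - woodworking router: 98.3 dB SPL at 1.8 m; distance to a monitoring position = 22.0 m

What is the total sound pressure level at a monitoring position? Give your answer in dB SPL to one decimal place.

86.4 dB SPL

Apply inverse-square spreading to bring every level to the receiver, then sum 10^(L/10).
server rack: 68.9 − 20·log₁₀(52.9/3.8) = 68.9 − 22.87 = 46.03 dB SPL.
shot-blast cabinet: 94.7 − 20·log₁₀(4.4/1.6) = 94.7 − 8.79 = 85.91 dB SPL.
woodworking router: 98.3 − 20·log₁₀(22.0/1.8) = 98.3 − 21.74 = 76.56 dB SPL.
Σ 10^(L/10) = 4.355e+08 → L_total = 10·log₁₀(4.355e+08) = 86.39 dB SPL.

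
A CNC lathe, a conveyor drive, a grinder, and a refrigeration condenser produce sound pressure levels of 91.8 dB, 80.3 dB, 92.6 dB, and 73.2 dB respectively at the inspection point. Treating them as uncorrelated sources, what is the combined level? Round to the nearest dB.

For uncorrelated sources the intensities add, so convert each level to linear form, sum, and take 10·log₁₀ of the total.
Σ 10^(L/10) = 10^(91.8/10) + 10^(80.3/10) + 10^(92.6/10) + 10^(73.2/10) = 3.461e+09.
L_total = 10·log₁₀(3.461e+09) = 95.39 dB.

95 dB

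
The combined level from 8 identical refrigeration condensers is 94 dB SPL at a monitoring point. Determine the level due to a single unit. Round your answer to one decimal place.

85.0 dB SPL

8 equal contributions raise the level by 10·log₁₀ 8 = 9.031 dB, so each unit alone gives 94 − 9.031.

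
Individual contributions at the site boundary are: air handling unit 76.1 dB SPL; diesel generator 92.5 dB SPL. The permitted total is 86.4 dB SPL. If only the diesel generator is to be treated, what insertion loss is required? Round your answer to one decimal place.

Everything except the diesel generator sums to 10^(76.1/10) = 4.074e+07 in linear terms, 76.10 dB SPL.
To meet 86.4 dB SPL overall, the treated diesel generator may contribute at most 10^(86.4/10) − 4.074e+07 = 3.958e+08, i.e. 85.97 dB SPL.
Required insertion loss = 92.5 − 85.97 = 6.53 dB.

6.5 dB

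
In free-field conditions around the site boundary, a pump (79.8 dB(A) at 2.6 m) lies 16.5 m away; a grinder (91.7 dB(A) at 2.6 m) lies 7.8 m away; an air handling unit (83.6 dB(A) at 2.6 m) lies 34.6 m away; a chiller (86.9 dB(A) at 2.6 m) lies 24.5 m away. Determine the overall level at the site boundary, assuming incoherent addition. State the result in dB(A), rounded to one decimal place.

82.4 dB(A)

Propagate each source to the receiver with L = L_ref − 20·log₁₀(r/r_ref), then add intensities.
pump: 79.8 − 20·log₁₀(16.5/2.6) = 79.8 − 16.05 = 63.75 dB(A).
grinder: 91.7 − 20·log₁₀(7.8/2.6) = 91.7 − 9.54 = 82.16 dB(A).
air handling unit: 83.6 − 20·log₁₀(34.6/2.6) = 83.6 − 22.48 = 61.12 dB(A).
chiller: 86.9 − 20·log₁₀(24.5/2.6) = 86.9 − 19.48 = 67.42 dB(A).
Σ 10^(L/10) = 1.735e+08 → L_total = 10·log₁₀(1.735e+08) = 82.39 dB(A).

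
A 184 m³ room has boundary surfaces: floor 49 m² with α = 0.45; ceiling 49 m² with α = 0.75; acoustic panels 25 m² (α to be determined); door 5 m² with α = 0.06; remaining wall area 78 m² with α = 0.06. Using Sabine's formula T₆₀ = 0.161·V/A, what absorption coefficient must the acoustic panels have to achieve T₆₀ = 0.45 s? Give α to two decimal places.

A = 0.161·V/T₆₀ = 0.161·184/0.45 = 65.83 m² sabins.
Absorption from the other surfaces = 49·0.45 + 49·0.75 + 5·0.06 + 78·0.06 = 63.78 m², so the acoustic panels must supply 2.05 m² over 25 m².
α = 2.05/25 = 0.082.

0.08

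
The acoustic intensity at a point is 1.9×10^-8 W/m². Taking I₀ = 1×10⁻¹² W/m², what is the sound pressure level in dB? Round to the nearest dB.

L = 10·log₁₀(I/I₀) = 10·log₁₀(1.9×10^-8/10⁻¹²) = 10·log₁₀(1.9×10^4).
L = 10·(0.2788 + 4) = 42.79 dB.

43 dB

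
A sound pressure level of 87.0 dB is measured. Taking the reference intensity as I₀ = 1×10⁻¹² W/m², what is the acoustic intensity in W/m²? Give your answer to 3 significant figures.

0.000501 W/m²

I = I₀·10^(L/10) = 10⁻¹² × 10^(87.0/10) = 10^(-3.300).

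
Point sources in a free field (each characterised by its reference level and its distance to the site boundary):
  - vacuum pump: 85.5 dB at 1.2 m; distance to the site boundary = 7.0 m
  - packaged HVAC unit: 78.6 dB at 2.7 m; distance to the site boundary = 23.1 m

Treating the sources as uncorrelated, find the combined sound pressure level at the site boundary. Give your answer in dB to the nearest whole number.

First find each source's level at the receiver (point-source: −20·log₁₀(r/r_ref)), then combine on an intensity basis.
vacuum pump: 85.5 − 20·log₁₀(7.0/1.2) = 85.5 − 15.32 = 70.18 dB.
packaged HVAC unit: 78.6 − 20·log₁₀(23.1/2.7) = 78.6 − 18.64 = 59.96 dB.
Σ 10^(L/10) = 1.142e+07 → L_total = 10·log₁₀(1.142e+07) = 70.58 dB.

71 dB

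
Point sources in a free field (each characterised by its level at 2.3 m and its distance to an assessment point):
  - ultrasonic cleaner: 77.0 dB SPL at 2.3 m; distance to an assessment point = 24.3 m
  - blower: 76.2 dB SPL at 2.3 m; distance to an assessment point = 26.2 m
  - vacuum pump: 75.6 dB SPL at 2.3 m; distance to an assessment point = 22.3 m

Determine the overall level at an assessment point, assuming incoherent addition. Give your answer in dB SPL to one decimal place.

First find each source's level at the receiver (point-source: −20·log₁₀(r/r_ref)), then combine on an intensity basis.
ultrasonic cleaner: 77.0 − 20·log₁₀(24.3/2.3) = 77.0 − 20.48 = 56.52 dB SPL.
blower: 76.2 − 20·log₁₀(26.2/2.3) = 76.2 − 21.13 = 55.07 dB SPL.
vacuum pump: 75.6 − 20·log₁₀(22.3/2.3) = 75.6 − 19.73 = 55.87 dB SPL.
Σ 10^(L/10) = 1.156e+06 → L_total = 10·log₁₀(1.156e+06) = 60.63 dB SPL.

60.6 dB SPL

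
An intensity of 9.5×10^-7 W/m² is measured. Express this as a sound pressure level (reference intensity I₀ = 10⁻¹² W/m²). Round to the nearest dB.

60 dB

Dividing by I₀ shifts the exponent by 12: I/I₀ = 9.5×10^5.
L = 10·(0.9777 + 5) = 59.78 dB.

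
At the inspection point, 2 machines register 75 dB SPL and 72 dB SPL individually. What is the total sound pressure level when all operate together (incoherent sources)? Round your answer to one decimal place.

Incoherent sources combine by intensity addition: L_total = 10·log₁₀(Σ 10^(L_i/10)).
Σ 10^(L/10) = 10^(75/10) + 10^(72/10) = 4.747e+07.
L_total = 10·log₁₀(4.747e+07) = 76.76 dB SPL.

76.8 dB SPL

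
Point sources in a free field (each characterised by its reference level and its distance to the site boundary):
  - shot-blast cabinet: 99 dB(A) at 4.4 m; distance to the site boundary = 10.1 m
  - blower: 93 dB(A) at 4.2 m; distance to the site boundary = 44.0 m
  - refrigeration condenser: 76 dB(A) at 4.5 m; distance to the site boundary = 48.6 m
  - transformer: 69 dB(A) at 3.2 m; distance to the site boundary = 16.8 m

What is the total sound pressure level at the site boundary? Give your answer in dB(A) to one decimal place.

91.8 dB(A)

Propagate each source to the receiver with L = L_ref − 20·log₁₀(r/r_ref), then add intensities.
shot-blast cabinet: 99 − 20·log₁₀(10.1/4.4) = 99 − 7.22 = 91.78 dB(A).
blower: 93 − 20·log₁₀(44.0/4.2) = 93 − 20.40 = 72.60 dB(A).
refrigeration condenser: 76 − 20·log₁₀(48.6/4.5) = 76 − 20.67 = 55.33 dB(A).
transformer: 69 − 20·log₁₀(16.8/3.2) = 69 − 14.40 = 54.60 dB(A).
Σ 10^(L/10) = 1.526e+09 → L_total = 10·log₁₀(1.526e+09) = 91.84 dB(A).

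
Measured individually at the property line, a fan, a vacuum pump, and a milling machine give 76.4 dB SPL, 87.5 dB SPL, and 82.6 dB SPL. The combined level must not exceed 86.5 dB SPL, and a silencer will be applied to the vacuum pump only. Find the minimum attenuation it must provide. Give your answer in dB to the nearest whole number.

4 dB

The untreated sources together contribute 10^(76.4/10) + 10^(82.6/10) = 2.256e+08, i.e. 83.53 dB SPL.
To meet 86.5 dB SPL overall, the treated vacuum pump may contribute at most 10^(86.5/10) − 2.256e+08 = 2.211e+08, i.e. 83.45 dB SPL.
So the vacuum pump must be reduced from 87.5 to 83.45 dB SPL: IL = 4.05 dB.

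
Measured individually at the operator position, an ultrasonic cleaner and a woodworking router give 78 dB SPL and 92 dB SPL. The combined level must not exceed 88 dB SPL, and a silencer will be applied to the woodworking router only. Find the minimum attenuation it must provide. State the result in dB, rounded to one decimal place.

Everything except the woodworking router sums to 10^(78/10) = 6.310e+07 in linear terms, 78.00 dB SPL.
To meet 88 dB SPL overall, the treated woodworking router may contribute at most 10^(88/10) − 6.310e+07 = 5.679e+08, i.e. 87.54 dB SPL.
So the woodworking router must be reduced from 92 to 87.54 dB SPL: IL = 4.46 dB.

4.5 dB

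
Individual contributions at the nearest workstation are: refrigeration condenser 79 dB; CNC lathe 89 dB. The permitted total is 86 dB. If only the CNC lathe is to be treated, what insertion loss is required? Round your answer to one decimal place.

4.0 dB

The untreated sources together contribute 10^(79/10) = 7.943e+07, i.e. 79.00 dB.
The limit corresponds to 10^(86/10) = 3.981e+08; subtracting the fixed part leaves 3.187e+08 for the CNC lathe, i.e. 85.03 dB.
So the CNC lathe must be reduced from 89 to 85.03 dB: IL = 3.97 dB.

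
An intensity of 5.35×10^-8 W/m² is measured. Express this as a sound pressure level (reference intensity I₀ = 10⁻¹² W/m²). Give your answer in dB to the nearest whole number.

47 dB

I/I₀ = 5.35×10^-8/10⁻¹² = 5.35×10^4, and L = 10·log₁₀(I/I₀).
L = 10·(0.7284 + 4) = 47.28 dB.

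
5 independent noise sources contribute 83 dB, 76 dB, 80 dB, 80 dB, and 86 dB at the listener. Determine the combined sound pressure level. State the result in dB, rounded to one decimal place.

For uncorrelated sources the intensities add, so convert each level to linear form, sum, and take 10·log₁₀ of the total.
Σ 10^(L/10) = 10^(83/10) + 10^(76/10) + 10^(80/10) + 10^(80/10) + 10^(86/10) = 8.374e+08.
L_total = 10·log₁₀(8.374e+08) = 89.23 dB.

89.2 dB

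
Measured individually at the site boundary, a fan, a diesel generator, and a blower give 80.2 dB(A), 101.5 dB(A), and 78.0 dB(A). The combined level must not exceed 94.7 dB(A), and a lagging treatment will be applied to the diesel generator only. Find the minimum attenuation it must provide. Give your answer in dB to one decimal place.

7.1 dB

The untreated sources together contribute 10^(80.2/10) + 10^(78.0/10) = 1.678e+08, i.e. 82.25 dB(A).
The limit corresponds to 10^(94.7/10) = 2.951e+09; subtracting the fixed part leaves 2.783e+09 for the diesel generator, i.e. 94.45 dB(A).
Required insertion loss = 101.5 − 94.45 = 7.05 dB.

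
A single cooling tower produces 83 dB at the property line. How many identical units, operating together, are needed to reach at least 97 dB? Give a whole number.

The shortfall is 97 − 83 = 14.0 dB, and N units add 10·log₁₀ N, so need 10·log₁₀ N ≥ 14.0.
N ≥ 10^(14.0/10) = 25.119, so N = 26.

26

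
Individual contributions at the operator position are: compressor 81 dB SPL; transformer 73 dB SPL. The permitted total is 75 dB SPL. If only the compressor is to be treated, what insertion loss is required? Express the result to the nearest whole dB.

10 dB

The untreated sources together contribute 10^(73/10) = 1.995e+07, i.e. 73.00 dB SPL.
To meet 75 dB SPL overall, the treated compressor may contribute at most 10^(75/10) − 1.995e+07 = 1.167e+07, i.e. 70.67 dB SPL.
Required insertion loss = 81 − 70.67 = 10.33 dB.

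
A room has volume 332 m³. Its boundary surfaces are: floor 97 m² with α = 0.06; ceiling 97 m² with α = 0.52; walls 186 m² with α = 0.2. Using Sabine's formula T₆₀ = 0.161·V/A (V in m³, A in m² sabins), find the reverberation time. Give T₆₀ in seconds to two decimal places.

Total absorption A = 97·0.06 + 97·0.52 + 186·0.2 = 93.46 m² sabins.
T₆₀ = 0.161 × 332 / 93.46 = 0.572 s.

0.57 s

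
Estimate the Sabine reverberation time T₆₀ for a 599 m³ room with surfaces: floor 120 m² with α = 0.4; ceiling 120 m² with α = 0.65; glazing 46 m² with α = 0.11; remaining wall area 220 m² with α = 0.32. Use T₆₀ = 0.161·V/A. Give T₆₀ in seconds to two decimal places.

Summing Sᵢαᵢ: 120·0.4 + 120·0.65 + 46·0.11 + 220·0.32 = 201.46 m².
T₆₀ = 0.161 × 599 / 201.46 = 0.479 s.

0.48 s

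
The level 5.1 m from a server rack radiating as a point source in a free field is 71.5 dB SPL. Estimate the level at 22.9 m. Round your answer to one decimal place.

58.5 dB SPL

For a point source, L₂ = L₁ − 20·log₁₀(r₂/r₁).
L₂ = 71.5 − 20·log₁₀(22.9/5.1) = 71.5 − 13.045 = 58.45 dB SPL.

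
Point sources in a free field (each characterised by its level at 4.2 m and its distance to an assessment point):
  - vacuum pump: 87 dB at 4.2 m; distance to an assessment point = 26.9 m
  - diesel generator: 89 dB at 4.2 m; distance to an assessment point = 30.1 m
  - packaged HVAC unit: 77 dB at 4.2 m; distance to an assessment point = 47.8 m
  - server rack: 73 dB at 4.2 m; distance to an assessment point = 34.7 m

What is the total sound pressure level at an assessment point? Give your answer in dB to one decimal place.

First find each source's level at the receiver (point-source: −20·log₁₀(r/r_ref)), then combine on an intensity basis.
vacuum pump: 87 − 20·log₁₀(26.9/4.2) = 87 − 16.13 = 70.87 dB.
diesel generator: 89 − 20·log₁₀(30.1/4.2) = 89 − 17.11 = 71.89 dB.
packaged HVAC unit: 77 − 20·log₁₀(47.8/4.2) = 77 − 21.12 = 55.88 dB.
server rack: 73 − 20·log₁₀(34.7/4.2) = 73 − 18.34 = 54.66 dB.
Σ 10^(L/10) = 2.836e+07 → L_total = 10·log₁₀(2.836e+07) = 74.53 dB.

74.5 dB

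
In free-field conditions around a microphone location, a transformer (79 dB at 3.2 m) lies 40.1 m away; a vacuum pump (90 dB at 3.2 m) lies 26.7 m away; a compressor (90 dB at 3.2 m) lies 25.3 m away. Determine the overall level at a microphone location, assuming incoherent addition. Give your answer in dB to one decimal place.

74.9 dB

Apply inverse-square spreading to bring every level to the receiver, then sum 10^(L/10).
transformer: 79 − 20·log₁₀(40.1/3.2) = 79 − 21.96 = 57.04 dB.
vacuum pump: 90 − 20·log₁₀(26.7/3.2) = 90 − 18.43 = 71.57 dB.
compressor: 90 − 20·log₁₀(25.3/3.2) = 90 − 17.96 = 72.04 dB.
Σ 10^(L/10) = 3.087e+07 → L_total = 10·log₁₀(3.087e+07) = 74.90 dB.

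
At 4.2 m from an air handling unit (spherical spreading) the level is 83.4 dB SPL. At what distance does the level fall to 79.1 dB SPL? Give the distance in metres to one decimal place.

For a point source L₁ − L₂ = 20·log₁₀(r₂/r₁), so r₂ = r₁·10^((L₁−L₂)/20).
r₂ = 4.2·10^((83.4−79.1)/20) = 4.2·10^(4.3/20) = 6.89 m.

6.9 m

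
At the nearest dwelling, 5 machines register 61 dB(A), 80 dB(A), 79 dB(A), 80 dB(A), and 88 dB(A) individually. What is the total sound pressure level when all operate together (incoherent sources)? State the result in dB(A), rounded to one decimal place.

89.6 dB(A)

Incoherent sources combine by intensity addition: L_total = 10·log₁₀(Σ 10^(L_i/10)).
Σ 10^(L/10) = 10^(61/10) + 10^(80/10) + 10^(79/10) + 10^(80/10) + 10^(88/10) = 9.116e+08.
L_total = 10·log₁₀(9.116e+08) = 89.60 dB(A).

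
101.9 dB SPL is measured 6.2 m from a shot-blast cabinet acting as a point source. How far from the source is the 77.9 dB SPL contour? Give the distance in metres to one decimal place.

The 24.0 dB drop corresponds to a distance ratio of 10^(24.0/20) for a point source.
r₂ = 6.2·10^((101.9−77.9)/20) = 6.2·10^(24.0/20) = 98.26 m.

98.3 m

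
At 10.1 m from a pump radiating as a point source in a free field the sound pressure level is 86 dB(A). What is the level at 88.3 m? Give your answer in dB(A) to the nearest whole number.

67 dB(A)

Spherical spreading from a point source gives a 20·log₁₀(r₂/r₁) drop.
L₂ = 86 − 20·log₁₀(88.3/10.1) = 86 − 18.833 = 67.17 dB(A).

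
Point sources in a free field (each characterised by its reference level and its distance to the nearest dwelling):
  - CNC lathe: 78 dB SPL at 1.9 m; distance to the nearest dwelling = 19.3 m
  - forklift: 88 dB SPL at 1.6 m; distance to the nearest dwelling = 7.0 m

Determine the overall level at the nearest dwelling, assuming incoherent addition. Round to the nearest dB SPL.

First find each source's level at the receiver (point-source: −20·log₁₀(r/r_ref)), then combine on an intensity basis.
CNC lathe: 78 − 20·log₁₀(19.3/1.9) = 78 − 20.14 = 57.86 dB SPL.
forklift: 88 − 20·log₁₀(7.0/1.6) = 88 − 12.82 = 75.18 dB SPL.
Σ 10^(L/10) = 3.358e+07 → L_total = 10·log₁₀(3.358e+07) = 75.26 dB SPL.

75 dB SPL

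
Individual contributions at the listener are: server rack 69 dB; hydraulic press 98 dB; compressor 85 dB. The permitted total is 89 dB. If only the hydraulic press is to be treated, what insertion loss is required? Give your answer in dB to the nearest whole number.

Fixed contribution from the other sources: Σ 10^(L/10) = 10^(69/10) + 10^(85/10) = 3.242e+08 (85.11 dB).
To meet 89 dB overall, the treated hydraulic press may contribute at most 10^(89/10) − 3.242e+08 = 4.702e+08, i.e. 86.72 dB.
So the hydraulic press must be reduced from 98 to 86.72 dB: IL = 11.28 dB.

11 dB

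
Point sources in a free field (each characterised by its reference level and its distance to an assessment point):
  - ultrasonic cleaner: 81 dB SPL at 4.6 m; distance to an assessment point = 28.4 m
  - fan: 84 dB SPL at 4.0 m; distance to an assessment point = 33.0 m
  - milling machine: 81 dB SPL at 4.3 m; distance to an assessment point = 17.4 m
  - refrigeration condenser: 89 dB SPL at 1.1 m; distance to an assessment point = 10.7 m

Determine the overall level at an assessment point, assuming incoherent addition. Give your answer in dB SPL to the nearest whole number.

First find each source's level at the receiver (point-source: −20·log₁₀(r/r_ref)), then combine on an intensity basis.
ultrasonic cleaner: 81 − 20·log₁₀(28.4/4.6) = 81 − 15.81 = 65.19 dB SPL.
fan: 84 − 20·log₁₀(33.0/4.0) = 84 − 18.33 = 65.67 dB SPL.
milling machine: 81 − 20·log₁₀(17.4/4.3) = 81 − 12.14 = 68.86 dB SPL.
refrigeration condenser: 89 − 20·log₁₀(10.7/1.1) = 89 − 19.76 = 69.24 dB SPL.
Σ 10^(L/10) = 2.308e+07 → L_total = 10·log₁₀(2.308e+07) = 73.63 dB SPL.

74 dB SPL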